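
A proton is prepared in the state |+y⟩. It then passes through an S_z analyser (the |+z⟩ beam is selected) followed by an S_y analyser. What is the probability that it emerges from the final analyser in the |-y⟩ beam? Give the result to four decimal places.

First analyser (S_z): from |+y⟩, P(|+z⟩) = 1/2.
After stage 1 the state is |+z⟩; P(|-y⟩) = |⟨-y|+z⟩|² = 1/2.
Joint probability = 1/2 × 1/2 = 0.2500.

0.2500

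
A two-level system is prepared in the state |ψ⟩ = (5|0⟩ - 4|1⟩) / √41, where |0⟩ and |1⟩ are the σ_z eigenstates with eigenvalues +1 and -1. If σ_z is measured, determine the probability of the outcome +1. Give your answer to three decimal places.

0.610

The +1 outcome corresponds to |0⟩. Its amplitude in |ψ⟩ is 5/√41.
P = |5|² / 41 = 25/41.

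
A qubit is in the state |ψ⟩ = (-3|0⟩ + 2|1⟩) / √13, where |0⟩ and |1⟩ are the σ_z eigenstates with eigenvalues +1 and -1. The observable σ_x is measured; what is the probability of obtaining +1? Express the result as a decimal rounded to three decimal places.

|+x⟩ = (|0⟩ + |1⟩)/√2, so ⟨+x|ψ⟩ = (-1) / (√2·√13).
P = |-1|² / 26 = 1/26.

0.038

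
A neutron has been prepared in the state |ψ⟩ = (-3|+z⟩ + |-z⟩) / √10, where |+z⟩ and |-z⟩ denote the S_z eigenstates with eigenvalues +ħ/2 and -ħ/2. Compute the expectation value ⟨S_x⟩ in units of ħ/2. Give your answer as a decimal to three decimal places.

-0.600

⟨σ_x⟩ = 2 Re(a* b)/(|a|²+|b|²) with a = -3, b = 1.
a* b = -3, so ⟨σ_x⟩ = -6/10.
⟨S_x⟩ = (ħ/2)·⟨σ_x⟩.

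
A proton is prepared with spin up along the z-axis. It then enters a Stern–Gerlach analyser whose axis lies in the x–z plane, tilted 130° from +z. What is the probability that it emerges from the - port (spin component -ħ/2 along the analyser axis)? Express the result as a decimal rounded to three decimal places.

0.821

For spin-½, the probability of finding spin-up along an axis at angle θ to the initial spin direction is cos²(θ/2); spin-down is sin²(θ/2).
θ = 130°, so P = sin²(65°) ≈ 0.821.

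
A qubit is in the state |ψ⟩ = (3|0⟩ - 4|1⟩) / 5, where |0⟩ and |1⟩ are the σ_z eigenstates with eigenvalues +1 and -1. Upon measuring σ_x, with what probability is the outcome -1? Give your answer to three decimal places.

0.980

|-x⟩ = (|0⟩ - |1⟩)/√2, so ⟨-x|ψ⟩ = (7) / (√2·5).
P = |7|² / 50 = 49/50.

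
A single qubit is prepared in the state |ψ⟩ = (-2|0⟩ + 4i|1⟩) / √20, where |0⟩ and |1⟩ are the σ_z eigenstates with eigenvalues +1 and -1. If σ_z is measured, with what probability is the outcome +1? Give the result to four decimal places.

0.2000

The +1 outcome corresponds to |0⟩. Its amplitude in |ψ⟩ is -2/√20.
P = |-2|² / 20 = 4/20.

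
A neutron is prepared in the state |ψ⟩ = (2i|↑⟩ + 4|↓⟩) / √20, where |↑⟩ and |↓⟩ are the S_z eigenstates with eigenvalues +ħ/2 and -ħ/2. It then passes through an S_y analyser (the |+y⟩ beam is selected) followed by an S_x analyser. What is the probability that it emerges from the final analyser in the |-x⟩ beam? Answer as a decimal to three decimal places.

0.050

First analyser (S_y): P(|+y⟩) = |⟨+y|ψ⟩|² = 4/40.
After stage 1 the state is |+y⟩; P(|-x⟩) = |⟨-x|+y⟩|² = 1/2.
Joint probability = 4/40 × 1/2 = 0.050.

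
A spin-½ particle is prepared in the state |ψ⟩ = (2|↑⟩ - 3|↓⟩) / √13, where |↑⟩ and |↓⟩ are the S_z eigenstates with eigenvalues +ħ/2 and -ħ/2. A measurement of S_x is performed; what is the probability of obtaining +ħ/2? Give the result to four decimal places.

0.0385

|+x⟩ = (|↑⟩ + |↓⟩)/√2, so ⟨+x|ψ⟩ = (-1) / (√2·√13).
P = |-1|² / 26 = 1/26.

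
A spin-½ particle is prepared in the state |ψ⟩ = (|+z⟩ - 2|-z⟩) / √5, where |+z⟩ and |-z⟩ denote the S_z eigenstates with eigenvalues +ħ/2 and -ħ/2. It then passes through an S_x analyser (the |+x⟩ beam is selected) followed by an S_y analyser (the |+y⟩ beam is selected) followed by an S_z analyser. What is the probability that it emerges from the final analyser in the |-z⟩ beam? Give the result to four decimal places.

0.0250

First analyser (S_x): P(|+x⟩) = |⟨+x|ψ⟩|² = 1/10.
After stage 1 the state is |+x⟩; P(|+y⟩) = |⟨+y|+x⟩|² = 1/2.
After stage 2 the state is |+y⟩; P(|-z⟩) = |⟨-z|+y⟩|² = 1/2.
Joint probability = 1/10 × 1/2 × 1/2 = 0.0250.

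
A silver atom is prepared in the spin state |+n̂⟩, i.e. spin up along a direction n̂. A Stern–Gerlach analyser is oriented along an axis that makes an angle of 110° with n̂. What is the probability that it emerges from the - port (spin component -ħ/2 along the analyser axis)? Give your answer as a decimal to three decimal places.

0.671

For spin-½, the probability of finding spin-up along an axis at angle θ to the initial spin direction is cos²(θ/2); spin-down is sin²(θ/2).
θ = 110°, so P = sin²(55°) ≈ 0.671.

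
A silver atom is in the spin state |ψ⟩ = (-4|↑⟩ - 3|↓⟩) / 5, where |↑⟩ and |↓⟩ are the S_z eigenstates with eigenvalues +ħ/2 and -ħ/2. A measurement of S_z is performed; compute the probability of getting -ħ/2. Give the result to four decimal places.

The -ħ/2 outcome corresponds to |↓⟩. Its amplitude in |ψ⟩ is -3/5.
P = |-3|² / 25 = 9/25.

0.3600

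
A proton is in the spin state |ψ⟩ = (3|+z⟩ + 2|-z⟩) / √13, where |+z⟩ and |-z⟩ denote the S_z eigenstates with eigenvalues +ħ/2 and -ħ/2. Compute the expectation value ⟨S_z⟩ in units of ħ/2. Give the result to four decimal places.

⟨σ_z⟩ = |a|² - |b|² divided by |a|²+|b|², with a, b the |+z⟩, |-z⟩ amplitudes.
= (9 - 4)/13 = 5/13.
⟨S_z⟩ = (ħ/2)·⟨σ_z⟩.

0.3846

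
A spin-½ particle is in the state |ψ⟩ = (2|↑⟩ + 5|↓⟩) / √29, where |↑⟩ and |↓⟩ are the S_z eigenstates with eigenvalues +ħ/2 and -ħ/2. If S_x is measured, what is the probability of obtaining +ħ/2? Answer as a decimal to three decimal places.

0.845

|+x⟩ = (|↑⟩ + |↓⟩)/√2, so ⟨+x|ψ⟩ = (7) / (√2·√29).
P = |7|² / 58 = 49/58.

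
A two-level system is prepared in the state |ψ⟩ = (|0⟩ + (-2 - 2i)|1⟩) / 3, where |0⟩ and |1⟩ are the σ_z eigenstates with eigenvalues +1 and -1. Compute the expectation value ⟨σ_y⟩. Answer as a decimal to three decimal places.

-0.444

⟨σ_y⟩ = 2 Im(a* b)/(|a|²+|b|²) with a = 1, b = (-2 - 2i).
a* b = (-2 - 2i), so ⟨σ_y⟩ = -4/9.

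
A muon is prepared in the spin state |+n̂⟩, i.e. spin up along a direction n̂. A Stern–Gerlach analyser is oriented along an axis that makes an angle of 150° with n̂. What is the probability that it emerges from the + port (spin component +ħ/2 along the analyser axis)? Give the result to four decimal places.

For spin-½, the probability of finding spin-up along an axis at angle θ to the initial spin direction is cos²(θ/2); spin-down is sin²(θ/2).
θ = 150°, so P = cos²(75°) ≈ 0.0670.

0.0670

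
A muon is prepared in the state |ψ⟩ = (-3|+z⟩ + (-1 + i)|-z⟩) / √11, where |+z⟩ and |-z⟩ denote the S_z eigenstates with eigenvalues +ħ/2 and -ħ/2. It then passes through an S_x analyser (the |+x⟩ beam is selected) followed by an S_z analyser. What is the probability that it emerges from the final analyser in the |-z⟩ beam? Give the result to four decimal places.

First analyser (S_x): P(|+x⟩) = |⟨+x|ψ⟩|² = 17/22.
After stage 1 the state is |+x⟩; P(|-z⟩) = |⟨-z|+x⟩|² = 1/2.
Joint probability = 17/22 × 1/2 = 0.3864.

0.3864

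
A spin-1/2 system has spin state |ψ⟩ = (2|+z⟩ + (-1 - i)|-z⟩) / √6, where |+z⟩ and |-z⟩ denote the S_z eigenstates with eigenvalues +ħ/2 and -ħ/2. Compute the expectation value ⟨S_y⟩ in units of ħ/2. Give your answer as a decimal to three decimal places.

-0.667

⟨σ_y⟩ = 2 Im(a* b)/(|a|²+|b|²) with a = 2, b = (-1 - i).
a* b = (-2 - 2i), so ⟨σ_y⟩ = -4/6.
⟨S_y⟩ = (ħ/2)·⟨σ_y⟩.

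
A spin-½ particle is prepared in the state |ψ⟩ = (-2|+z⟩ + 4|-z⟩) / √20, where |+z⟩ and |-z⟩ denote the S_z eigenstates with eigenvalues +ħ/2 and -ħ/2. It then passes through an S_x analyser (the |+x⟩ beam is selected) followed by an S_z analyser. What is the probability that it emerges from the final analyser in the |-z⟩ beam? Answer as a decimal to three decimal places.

First analyser (S_x): P(|+x⟩) = |⟨+x|ψ⟩|² = 4/40.
After stage 1 the state is |+x⟩; P(|-z⟩) = |⟨-z|+x⟩|² = 1/2.
Joint probability = 4/40 × 1/2 = 0.050.

0.050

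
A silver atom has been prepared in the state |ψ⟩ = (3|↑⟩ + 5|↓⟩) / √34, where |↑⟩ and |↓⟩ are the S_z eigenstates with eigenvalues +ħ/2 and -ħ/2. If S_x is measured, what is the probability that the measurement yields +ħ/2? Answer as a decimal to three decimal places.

|+x⟩ = (|↑⟩ + |↓⟩)/√2, so ⟨+x|ψ⟩ = (8) / (√2·√34).
P = |8|² / 68 = 64/68.

0.941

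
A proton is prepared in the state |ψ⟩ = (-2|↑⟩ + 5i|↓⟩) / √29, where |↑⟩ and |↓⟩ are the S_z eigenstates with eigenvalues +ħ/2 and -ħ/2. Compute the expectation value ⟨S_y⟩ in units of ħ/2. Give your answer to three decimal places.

⟨σ_y⟩ = 2 Im(a* b)/(|a|²+|b|²) with a = -2, b = 5i.
a* b = -10i, so ⟨σ_y⟩ = -20/29.
⟨S_y⟩ = (ħ/2)·⟨σ_y⟩.

-0.690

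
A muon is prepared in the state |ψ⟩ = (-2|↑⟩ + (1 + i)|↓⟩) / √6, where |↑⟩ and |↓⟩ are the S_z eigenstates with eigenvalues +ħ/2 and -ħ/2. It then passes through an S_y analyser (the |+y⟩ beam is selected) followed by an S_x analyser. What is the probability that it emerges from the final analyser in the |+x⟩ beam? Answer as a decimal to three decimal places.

0.083

First analyser (S_y): P(|+y⟩) = |⟨+y|ψ⟩|² = 2/12.
After stage 1 the state is |+y⟩; P(|+x⟩) = |⟨+x|+y⟩|² = 1/2.
Joint probability = 2/12 × 1/2 = 0.083.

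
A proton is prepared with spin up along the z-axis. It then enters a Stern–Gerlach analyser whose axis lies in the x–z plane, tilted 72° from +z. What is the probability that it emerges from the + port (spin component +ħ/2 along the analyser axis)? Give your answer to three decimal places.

0.655

For spin-½, the probability of finding spin-up along an axis at angle θ to the initial spin direction is cos²(θ/2); spin-down is sin²(θ/2).
θ = 72°, so P = cos²(36°) ≈ 0.655.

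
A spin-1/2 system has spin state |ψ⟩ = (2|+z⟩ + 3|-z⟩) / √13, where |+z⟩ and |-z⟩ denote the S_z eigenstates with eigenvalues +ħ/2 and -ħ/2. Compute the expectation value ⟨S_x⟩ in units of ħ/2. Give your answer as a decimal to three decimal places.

⟨σ_x⟩ = 2 Re(a* b)/(|a|²+|b|²) with a = 2, b = 3.
a* b = 6, so ⟨σ_x⟩ = 12/13.
⟨S_x⟩ = (ħ/2)·⟨σ_x⟩.

0.923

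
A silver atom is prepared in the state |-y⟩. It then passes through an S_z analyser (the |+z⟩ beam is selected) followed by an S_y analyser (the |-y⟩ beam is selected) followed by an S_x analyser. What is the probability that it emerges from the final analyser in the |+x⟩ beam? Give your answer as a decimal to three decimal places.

First analyser (S_z): from |-y⟩, P(|+z⟩) = 1/2.
After stage 1 the state is |+z⟩; P(|-y⟩) = |⟨-y|+z⟩|² = 1/2.
After stage 2 the state is |-y⟩; P(|+x⟩) = |⟨+x|-y⟩|² = 1/2.
Joint probability = 1/2 × 1/2 × 1/2 = 0.125.

0.125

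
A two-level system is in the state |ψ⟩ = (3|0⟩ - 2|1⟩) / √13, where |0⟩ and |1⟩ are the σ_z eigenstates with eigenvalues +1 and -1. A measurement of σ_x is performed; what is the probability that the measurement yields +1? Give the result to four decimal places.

|+x⟩ = (|0⟩ + |1⟩)/√2, so ⟨+x|ψ⟩ = (1) / (√2·√13).
P = |1|² / 26 = 1/26.

0.0385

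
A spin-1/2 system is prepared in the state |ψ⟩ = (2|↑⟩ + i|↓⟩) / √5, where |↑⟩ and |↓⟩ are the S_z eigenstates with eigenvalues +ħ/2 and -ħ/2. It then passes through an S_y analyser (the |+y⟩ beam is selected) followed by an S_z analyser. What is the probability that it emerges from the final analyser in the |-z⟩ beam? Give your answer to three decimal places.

First analyser (S_y): P(|+y⟩) = |⟨+y|ψ⟩|² = 9/10.
After stage 1 the state is |+y⟩; P(|-z⟩) = |⟨-z|+y⟩|² = 1/2.
Joint probability = 9/10 × 1/2 = 0.450.

0.450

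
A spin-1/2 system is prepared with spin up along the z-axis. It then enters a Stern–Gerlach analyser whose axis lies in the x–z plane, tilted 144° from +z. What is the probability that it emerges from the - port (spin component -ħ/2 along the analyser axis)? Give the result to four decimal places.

0.9045

For spin-½, the probability of finding spin-up along an axis at angle θ to the initial spin direction is cos²(θ/2); spin-down is sin²(θ/2).
θ = 144°, so P = sin²(72°) ≈ 0.9045.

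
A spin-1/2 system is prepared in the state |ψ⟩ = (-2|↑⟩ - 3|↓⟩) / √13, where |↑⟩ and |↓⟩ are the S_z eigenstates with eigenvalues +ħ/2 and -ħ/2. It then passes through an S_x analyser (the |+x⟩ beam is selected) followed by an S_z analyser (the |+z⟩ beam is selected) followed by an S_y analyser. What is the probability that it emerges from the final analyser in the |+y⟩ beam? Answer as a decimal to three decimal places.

First analyser (S_x): P(|+x⟩) = |⟨+x|ψ⟩|² = 25/26.
After stage 1 the state is |+x⟩; P(|+z⟩) = |⟨+z|+x⟩|² = 1/2.
After stage 2 the state is |+z⟩; P(|+y⟩) = |⟨+y|+z⟩|² = 1/2.
Joint probability = 25/26 × 1/2 × 1/2 = 0.240.

0.240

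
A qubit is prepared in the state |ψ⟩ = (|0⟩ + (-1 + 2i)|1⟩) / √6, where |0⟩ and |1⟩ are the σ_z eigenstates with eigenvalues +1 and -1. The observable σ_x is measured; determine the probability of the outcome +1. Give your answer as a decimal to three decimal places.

|+x⟩ = (|0⟩ + |1⟩)/√2, so ⟨+x|ψ⟩ = (2i) / (√2·√6).
P = |2i|² / 12 = 4/12.

0.333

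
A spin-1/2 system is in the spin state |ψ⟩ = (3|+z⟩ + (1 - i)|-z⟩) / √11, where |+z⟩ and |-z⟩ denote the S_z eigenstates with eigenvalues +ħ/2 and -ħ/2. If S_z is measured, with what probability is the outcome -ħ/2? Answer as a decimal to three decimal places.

The -ħ/2 outcome corresponds to |-z⟩. Its amplitude in |ψ⟩ is (1 - i)/√11.
P = |1 - i|² / 11 = 2/11.

0.182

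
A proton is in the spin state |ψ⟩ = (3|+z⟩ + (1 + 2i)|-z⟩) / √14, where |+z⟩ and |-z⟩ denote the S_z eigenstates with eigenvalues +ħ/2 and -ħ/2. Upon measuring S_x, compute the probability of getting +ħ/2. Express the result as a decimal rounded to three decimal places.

|+x⟩ = (|+z⟩ + |-z⟩)/√2, so ⟨+x|ψ⟩ = (4 + 2i) / (√2·√14).
P = |4 + 2i|² / 28 = 20/28.

0.714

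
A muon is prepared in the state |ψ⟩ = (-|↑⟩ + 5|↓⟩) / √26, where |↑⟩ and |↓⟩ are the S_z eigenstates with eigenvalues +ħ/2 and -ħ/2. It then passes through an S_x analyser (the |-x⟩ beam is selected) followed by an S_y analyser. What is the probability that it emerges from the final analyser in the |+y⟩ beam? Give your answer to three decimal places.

0.346

First analyser (S_x): P(|-x⟩) = |⟨-x|ψ⟩|² = 36/52.
After stage 1 the state is |-x⟩; P(|+y⟩) = |⟨+y|-x⟩|² = 1/2.
Joint probability = 36/52 × 1/2 = 0.346.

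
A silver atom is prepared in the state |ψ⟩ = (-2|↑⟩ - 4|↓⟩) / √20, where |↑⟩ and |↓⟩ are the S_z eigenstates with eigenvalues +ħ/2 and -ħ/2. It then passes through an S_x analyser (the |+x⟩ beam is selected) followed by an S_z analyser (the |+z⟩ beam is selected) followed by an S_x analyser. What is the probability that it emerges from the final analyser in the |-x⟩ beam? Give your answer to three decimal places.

0.225

First analyser (S_x): P(|+x⟩) = |⟨+x|ψ⟩|² = 36/40.
After stage 1 the state is |+x⟩; P(|+z⟩) = |⟨+z|+x⟩|² = 1/2.
After stage 2 the state is |+z⟩; P(|-x⟩) = |⟨-x|+z⟩|² = 1/2.
Joint probability = 36/40 × 1/2 × 1/2 = 0.225.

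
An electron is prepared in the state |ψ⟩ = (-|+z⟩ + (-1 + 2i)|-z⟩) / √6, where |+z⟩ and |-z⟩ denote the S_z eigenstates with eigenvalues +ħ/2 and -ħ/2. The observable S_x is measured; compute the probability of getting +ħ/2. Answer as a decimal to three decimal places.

|+x⟩ = (|+z⟩ + |-z⟩)/√2, so ⟨+x|ψ⟩ = (-2 + 2i) / (√2·√6).
P = |-2 + 2i|² / 12 = 8/12.

0.667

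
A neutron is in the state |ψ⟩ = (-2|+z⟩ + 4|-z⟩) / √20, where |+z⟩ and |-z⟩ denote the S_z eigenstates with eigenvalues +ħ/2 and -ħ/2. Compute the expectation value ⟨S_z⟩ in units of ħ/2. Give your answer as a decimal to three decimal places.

⟨σ_z⟩ = |a|² - |b|² divided by |a|²+|b|², with a, b the |+z⟩, |-z⟩ amplitudes.
= (4 - 16)/20 = -12/20.
⟨S_z⟩ = (ħ/2)·⟨σ_z⟩.

-0.600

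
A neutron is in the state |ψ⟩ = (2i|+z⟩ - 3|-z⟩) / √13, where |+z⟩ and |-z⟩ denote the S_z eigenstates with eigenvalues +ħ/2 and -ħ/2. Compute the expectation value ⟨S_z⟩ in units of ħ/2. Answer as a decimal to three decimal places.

⟨σ_z⟩ = |a|² - |b|² divided by |a|²+|b|², with a, b the |+z⟩, |-z⟩ amplitudes.
= (4 - 9)/13 = -5/13.
⟨S_z⟩ = (ħ/2)·⟨σ_z⟩.

-0.385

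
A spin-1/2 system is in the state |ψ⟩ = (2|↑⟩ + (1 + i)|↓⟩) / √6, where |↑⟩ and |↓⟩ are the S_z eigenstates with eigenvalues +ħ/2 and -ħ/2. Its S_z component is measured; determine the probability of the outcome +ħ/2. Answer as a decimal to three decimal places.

The +ħ/2 outcome corresponds to |↑⟩. Its amplitude in |ψ⟩ is 2/√6.
P = |2|² / 6 = 4/6.

0.667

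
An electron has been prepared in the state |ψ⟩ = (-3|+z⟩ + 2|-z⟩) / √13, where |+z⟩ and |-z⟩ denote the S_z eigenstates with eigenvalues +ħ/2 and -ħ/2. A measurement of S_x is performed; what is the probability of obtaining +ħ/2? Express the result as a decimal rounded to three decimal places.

|+x⟩ = (|+z⟩ + |-z⟩)/√2, so ⟨+x|ψ⟩ = (-1) / (√2·√13).
P = |-1|² / 26 = 1/26.

0.038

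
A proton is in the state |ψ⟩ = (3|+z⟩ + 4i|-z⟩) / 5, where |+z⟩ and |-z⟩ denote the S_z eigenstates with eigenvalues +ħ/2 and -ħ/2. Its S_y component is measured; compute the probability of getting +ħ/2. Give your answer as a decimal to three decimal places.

|+y⟩ = (|+z⟩ + i|-z⟩)/√2, so ⟨+y|ψ⟩ = (7) / (√2·5).
P = |7|² / 50 = 49/50.

0.980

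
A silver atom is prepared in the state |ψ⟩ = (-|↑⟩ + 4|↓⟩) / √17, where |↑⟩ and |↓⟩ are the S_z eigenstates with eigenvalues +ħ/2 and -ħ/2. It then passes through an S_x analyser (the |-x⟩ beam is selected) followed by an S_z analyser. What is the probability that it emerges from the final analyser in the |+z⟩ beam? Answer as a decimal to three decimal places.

0.368

First analyser (S_x): P(|-x⟩) = |⟨-x|ψ⟩|² = 25/34.
After stage 1 the state is |-x⟩; P(|+z⟩) = |⟨+z|-x⟩|² = 1/2.
Joint probability = 25/34 × 1/2 = 0.368.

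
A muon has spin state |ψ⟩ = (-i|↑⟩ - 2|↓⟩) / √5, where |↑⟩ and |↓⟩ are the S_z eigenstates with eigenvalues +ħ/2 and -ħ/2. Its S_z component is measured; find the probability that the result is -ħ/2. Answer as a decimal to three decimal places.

The -ħ/2 outcome corresponds to |↓⟩. Its amplitude in |ψ⟩ is -2/√5.
P = |-2|² / 5 = 4/5.

0.800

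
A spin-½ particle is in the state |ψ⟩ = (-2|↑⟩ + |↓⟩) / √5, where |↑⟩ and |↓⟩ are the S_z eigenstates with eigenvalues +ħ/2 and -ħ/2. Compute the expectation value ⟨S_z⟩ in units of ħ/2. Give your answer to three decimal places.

⟨σ_z⟩ = |a|² - |b|² divided by |a|²+|b|², with a, b the |↑⟩, |↓⟩ amplitudes.
= (4 - 1)/5 = 3/5.
⟨S_z⟩ = (ħ/2)·⟨σ_z⟩.

0.600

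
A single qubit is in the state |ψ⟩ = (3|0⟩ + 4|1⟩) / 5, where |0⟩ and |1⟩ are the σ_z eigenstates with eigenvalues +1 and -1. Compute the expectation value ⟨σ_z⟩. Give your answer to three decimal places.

⟨σ_z⟩ = |a|² - |b|² divided by |a|²+|b|², with a, b the |0⟩, |1⟩ amplitudes.
= (9 - 16)/25 = -7/25.

-0.280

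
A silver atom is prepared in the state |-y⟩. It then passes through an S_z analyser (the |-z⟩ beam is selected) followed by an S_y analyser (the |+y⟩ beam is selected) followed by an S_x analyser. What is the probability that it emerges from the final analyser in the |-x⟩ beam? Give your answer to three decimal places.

0.125

First analyser (S_z): from |-y⟩, P(|-z⟩) = 1/2.
After stage 1 the state is |-z⟩; P(|+y⟩) = |⟨+y|-z⟩|² = 1/2.
After stage 2 the state is |+y⟩; P(|-x⟩) = |⟨-x|+y⟩|² = 1/2.
Joint probability = 1/2 × 1/2 × 1/2 = 0.125.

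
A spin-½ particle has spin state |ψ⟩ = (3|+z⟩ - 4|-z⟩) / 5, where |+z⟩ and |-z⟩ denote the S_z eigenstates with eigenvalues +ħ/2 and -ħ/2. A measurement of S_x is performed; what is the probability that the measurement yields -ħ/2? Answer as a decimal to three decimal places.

|-x⟩ = (|+z⟩ - |-z⟩)/√2, so ⟨-x|ψ⟩ = (7) / (√2·5).
P = |7|² / 50 = 49/50.

0.980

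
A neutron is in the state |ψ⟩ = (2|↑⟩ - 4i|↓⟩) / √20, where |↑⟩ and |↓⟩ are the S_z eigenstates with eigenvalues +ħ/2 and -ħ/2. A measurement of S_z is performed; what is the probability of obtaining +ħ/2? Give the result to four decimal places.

0.2000

The +ħ/2 outcome corresponds to |↑⟩. Its amplitude in |ψ⟩ is 2/√20.
P = |2|² / 20 = 4/20.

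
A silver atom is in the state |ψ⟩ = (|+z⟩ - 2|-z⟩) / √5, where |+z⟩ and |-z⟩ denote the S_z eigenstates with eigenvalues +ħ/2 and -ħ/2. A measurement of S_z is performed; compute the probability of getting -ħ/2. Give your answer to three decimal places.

0.800

The -ħ/2 outcome corresponds to |-z⟩. Its amplitude in |ψ⟩ is -2/√5.
P = |-2|² / 5 = 4/5.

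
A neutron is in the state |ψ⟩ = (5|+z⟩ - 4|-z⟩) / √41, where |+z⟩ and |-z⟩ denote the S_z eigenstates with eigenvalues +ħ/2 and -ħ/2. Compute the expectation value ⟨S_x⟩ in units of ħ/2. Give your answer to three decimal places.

-0.976

⟨σ_x⟩ = 2 Re(a* b)/(|a|²+|b|²) with a = 5, b = -4.
a* b = -20, so ⟨σ_x⟩ = -40/41.
⟨S_x⟩ = (ħ/2)·⟨σ_x⟩.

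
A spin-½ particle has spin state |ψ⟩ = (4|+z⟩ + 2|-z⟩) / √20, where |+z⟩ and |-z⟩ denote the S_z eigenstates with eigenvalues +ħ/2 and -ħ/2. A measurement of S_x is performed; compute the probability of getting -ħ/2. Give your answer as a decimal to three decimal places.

|-x⟩ = (|+z⟩ - |-z⟩)/√2, so ⟨-x|ψ⟩ = (2) / (√2·√20).
P = |2|² / 40 = 4/40.

0.100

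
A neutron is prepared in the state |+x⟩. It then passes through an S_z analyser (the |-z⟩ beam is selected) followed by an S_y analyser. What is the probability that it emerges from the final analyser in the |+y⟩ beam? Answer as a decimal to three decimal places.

0.250

First analyser (S_z): from |+x⟩, P(|-z⟩) = 1/2.
After stage 1 the state is |-z⟩; P(|+y⟩) = |⟨+y|-z⟩|² = 1/2.
Joint probability = 1/2 × 1/2 = 0.250.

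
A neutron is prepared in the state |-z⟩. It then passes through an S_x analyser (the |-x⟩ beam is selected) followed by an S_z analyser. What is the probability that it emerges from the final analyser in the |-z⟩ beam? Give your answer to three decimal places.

First analyser (S_x): from |-z⟩, P(|-x⟩) = 1/2.
After stage 1 the state is |-x⟩; P(|-z⟩) = |⟨-z|-x⟩|² = 1/2.
Joint probability = 1/2 × 1/2 = 0.250.

0.250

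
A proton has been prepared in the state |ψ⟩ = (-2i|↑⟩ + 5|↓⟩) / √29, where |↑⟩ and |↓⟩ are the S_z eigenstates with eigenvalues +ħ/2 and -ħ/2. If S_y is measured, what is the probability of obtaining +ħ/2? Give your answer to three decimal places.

|+y⟩ = (|↑⟩ + i|↓⟩)/√2, so ⟨+y|ψ⟩ = (-7i) / (√2·√29).
P = |-7i|² / 58 = 49/58.

0.845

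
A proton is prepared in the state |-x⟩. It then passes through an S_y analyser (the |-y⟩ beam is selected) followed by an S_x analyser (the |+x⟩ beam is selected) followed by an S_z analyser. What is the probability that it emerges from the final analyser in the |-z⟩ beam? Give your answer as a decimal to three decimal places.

0.125

First analyser (S_y): from |-x⟩, P(|-y⟩) = 1/2.
After stage 1 the state is |-y⟩; P(|+x⟩) = |⟨+x|-y⟩|² = 1/2.
After stage 2 the state is |+x⟩; P(|-z⟩) = |⟨-z|+x⟩|² = 1/2.
Joint probability = 1/2 × 1/2 × 1/2 = 0.125.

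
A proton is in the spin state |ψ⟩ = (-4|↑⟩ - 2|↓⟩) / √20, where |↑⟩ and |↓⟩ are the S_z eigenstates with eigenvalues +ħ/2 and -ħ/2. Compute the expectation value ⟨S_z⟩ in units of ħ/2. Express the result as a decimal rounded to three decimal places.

⟨σ_z⟩ = |a|² - |b|² divided by |a|²+|b|², with a, b the |↑⟩, |↓⟩ amplitudes.
= (16 - 4)/20 = 12/20.
⟨S_z⟩ = (ħ/2)·⟨σ_z⟩.

0.600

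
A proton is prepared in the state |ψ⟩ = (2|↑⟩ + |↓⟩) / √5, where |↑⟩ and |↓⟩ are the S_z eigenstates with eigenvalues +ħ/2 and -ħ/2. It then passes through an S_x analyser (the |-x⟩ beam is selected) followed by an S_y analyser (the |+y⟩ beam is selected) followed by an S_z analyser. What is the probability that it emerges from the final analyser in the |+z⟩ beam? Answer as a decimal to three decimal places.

First analyser (S_x): P(|-x⟩) = |⟨-x|ψ⟩|² = 1/10.
After stage 1 the state is |-x⟩; P(|+y⟩) = |⟨+y|-x⟩|² = 1/2.
After stage 2 the state is |+y⟩; P(|+z⟩) = |⟨+z|+y⟩|² = 1/2.
Joint probability = 1/10 × 1/2 × 1/2 = 0.025.

0.025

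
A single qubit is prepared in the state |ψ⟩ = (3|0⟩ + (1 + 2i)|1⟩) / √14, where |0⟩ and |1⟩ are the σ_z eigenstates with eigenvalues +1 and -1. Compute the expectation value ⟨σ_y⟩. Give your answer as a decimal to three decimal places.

0.857

⟨σ_y⟩ = 2 Im(a* b)/(|a|²+|b|²) with a = 3, b = (1 + 2i).
a* b = (3 + 6i), so ⟨σ_y⟩ = 12/14.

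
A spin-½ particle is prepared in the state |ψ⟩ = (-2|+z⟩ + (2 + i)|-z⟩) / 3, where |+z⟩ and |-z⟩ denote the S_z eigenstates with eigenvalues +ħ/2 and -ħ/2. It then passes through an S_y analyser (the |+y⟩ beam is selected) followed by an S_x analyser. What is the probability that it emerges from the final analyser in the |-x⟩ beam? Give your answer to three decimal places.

First analyser (S_y): P(|+y⟩) = |⟨+y|ψ⟩|² = 5/18.
After stage 1 the state is |+y⟩; P(|-x⟩) = |⟨-x|+y⟩|² = 1/2.
Joint probability = 5/18 × 1/2 = 0.139.

0.139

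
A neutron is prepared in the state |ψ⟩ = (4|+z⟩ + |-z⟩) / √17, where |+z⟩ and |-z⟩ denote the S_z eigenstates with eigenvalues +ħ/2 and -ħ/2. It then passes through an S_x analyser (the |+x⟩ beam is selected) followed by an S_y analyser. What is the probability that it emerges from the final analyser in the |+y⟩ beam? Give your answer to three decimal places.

0.368

First analyser (S_x): P(|+x⟩) = |⟨+x|ψ⟩|² = 25/34.
After stage 1 the state is |+x⟩; P(|+y⟩) = |⟨+y|+x⟩|² = 1/2.
Joint probability = 25/34 × 1/2 = 0.368.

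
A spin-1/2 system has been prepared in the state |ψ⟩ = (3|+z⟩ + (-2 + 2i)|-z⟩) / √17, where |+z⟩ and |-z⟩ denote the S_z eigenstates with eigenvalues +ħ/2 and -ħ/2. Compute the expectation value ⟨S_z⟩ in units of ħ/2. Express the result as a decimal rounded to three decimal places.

0.059

⟨σ_z⟩ = |a|² - |b|² divided by |a|²+|b|², with a, b the |+z⟩, |-z⟩ amplitudes.
= (9 - 8)/17 = 1/17.
⟨S_z⟩ = (ħ/2)·⟨σ_z⟩.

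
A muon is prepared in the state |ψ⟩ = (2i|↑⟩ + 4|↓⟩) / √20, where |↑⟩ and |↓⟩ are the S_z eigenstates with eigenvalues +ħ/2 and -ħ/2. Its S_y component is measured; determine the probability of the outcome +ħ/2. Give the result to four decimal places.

|+y⟩ = (|↑⟩ + i|↓⟩)/√2, so ⟨+y|ψ⟩ = (-2i) / (√2·√20).
P = |-2i|² / 40 = 4/40.

0.1000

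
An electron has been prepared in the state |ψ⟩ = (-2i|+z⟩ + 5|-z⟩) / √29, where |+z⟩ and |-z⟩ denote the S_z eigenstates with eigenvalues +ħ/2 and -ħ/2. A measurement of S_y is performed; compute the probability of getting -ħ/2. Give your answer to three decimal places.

0.155

|-y⟩ = (|+z⟩ - i|-z⟩)/√2, so ⟨-y|ψ⟩ = (3i) / (√2·√29).
P = |3i|² / 58 = 9/58.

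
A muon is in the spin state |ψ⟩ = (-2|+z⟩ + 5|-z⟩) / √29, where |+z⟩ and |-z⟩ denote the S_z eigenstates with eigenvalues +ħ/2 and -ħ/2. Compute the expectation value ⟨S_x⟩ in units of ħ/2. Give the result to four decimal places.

-0.6897

⟨σ_x⟩ = 2 Re(a* b)/(|a|²+|b|²) with a = -2, b = 5.
a* b = -10, so ⟨σ_x⟩ = -20/29.
⟨S_x⟩ = (ħ/2)·⟨σ_x⟩.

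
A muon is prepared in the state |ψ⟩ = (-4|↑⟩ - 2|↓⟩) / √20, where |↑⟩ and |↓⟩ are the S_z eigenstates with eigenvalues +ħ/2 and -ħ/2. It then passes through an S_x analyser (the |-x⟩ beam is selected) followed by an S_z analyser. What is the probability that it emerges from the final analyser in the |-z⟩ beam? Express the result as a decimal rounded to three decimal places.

0.050

First analyser (S_x): P(|-x⟩) = |⟨-x|ψ⟩|² = 4/40.
After stage 1 the state is |-x⟩; P(|-z⟩) = |⟨-z|-x⟩|² = 1/2.
Joint probability = 4/40 × 1/2 = 0.050.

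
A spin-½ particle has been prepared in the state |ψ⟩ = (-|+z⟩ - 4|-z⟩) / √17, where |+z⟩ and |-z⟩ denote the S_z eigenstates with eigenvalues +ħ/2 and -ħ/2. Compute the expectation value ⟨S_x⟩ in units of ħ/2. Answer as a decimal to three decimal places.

⟨σ_x⟩ = 2 Re(a* b)/(|a|²+|b|²) with a = -1, b = -4.
a* b = 4, so ⟨σ_x⟩ = 8/17.
⟨S_x⟩ = (ħ/2)·⟨σ_x⟩.

0.471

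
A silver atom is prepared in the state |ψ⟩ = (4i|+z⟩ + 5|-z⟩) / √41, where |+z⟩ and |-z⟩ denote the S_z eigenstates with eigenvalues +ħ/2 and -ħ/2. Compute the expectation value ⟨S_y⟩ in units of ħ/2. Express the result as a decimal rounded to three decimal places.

⟨σ_y⟩ = 2 Im(a* b)/(|a|²+|b|²) with a = 4i, b = 5.
a* b = -20i, so ⟨σ_y⟩ = -40/41.
⟨S_y⟩ = (ħ/2)·⟨σ_y⟩.

-0.976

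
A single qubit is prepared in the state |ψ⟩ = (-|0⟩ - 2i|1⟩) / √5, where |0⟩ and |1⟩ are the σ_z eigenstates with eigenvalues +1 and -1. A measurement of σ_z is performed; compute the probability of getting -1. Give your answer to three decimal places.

The -1 outcome corresponds to |1⟩. Its amplitude in |ψ⟩ is -2i/√5.
P = |-2i|² / 5 = 4/5.

0.800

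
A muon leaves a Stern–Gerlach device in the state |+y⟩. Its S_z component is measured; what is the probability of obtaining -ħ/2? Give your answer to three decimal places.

In the S_z basis, |+y⟩ = (|+z⟩ + i|-z⟩)/√2 and |-z⟩ = |-z⟩.
|⟨-z|+y⟩|² = 1/2.

0.500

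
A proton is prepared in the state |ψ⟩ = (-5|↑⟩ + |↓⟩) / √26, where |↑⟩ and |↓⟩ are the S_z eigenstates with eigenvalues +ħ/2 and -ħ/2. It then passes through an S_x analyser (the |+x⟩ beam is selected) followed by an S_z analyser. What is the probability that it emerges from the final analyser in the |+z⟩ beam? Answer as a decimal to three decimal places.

0.154

First analyser (S_x): P(|+x⟩) = |⟨+x|ψ⟩|² = 16/52.
After stage 1 the state is |+x⟩; P(|+z⟩) = |⟨+z|+x⟩|² = 1/2.
Joint probability = 16/52 × 1/2 = 0.154.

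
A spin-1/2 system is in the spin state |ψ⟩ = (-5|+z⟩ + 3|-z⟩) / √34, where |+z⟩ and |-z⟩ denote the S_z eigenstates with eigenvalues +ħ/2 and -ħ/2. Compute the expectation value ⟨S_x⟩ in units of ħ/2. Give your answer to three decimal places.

-0.882

⟨σ_x⟩ = 2 Re(a* b)/(|a|²+|b|²) with a = -5, b = 3.
a* b = -15, so ⟨σ_x⟩ = -30/34.
⟨S_x⟩ = (ħ/2)·⟨σ_x⟩.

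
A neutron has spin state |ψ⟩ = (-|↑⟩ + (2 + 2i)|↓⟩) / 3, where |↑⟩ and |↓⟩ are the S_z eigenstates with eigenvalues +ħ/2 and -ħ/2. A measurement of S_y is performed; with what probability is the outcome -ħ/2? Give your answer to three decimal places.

|-y⟩ = (|↑⟩ - i|↓⟩)/√2, so ⟨-y|ψ⟩ = (-3 + 2i) / (√2·3).
P = |-3 + 2i|² / 18 = 13/18.

0.722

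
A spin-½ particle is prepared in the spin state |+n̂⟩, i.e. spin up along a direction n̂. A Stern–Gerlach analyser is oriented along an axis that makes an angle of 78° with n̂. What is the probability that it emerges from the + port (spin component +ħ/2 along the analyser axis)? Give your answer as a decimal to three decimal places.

For spin-½, the probability of finding spin-up along an axis at angle θ to the initial spin direction is cos²(θ/2); spin-down is sin²(θ/2).
θ = 78°, so P = cos²(39°) ≈ 0.604.

0.604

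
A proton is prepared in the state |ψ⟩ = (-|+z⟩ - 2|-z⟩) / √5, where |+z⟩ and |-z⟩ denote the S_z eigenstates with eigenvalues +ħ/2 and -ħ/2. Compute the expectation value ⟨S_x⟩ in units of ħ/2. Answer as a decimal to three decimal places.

0.800

⟨σ_x⟩ = 2 Re(a* b)/(|a|²+|b|²) with a = -1, b = -2.
a* b = 2, so ⟨σ_x⟩ = 4/5.
⟨S_x⟩ = (ħ/2)·⟨σ_x⟩.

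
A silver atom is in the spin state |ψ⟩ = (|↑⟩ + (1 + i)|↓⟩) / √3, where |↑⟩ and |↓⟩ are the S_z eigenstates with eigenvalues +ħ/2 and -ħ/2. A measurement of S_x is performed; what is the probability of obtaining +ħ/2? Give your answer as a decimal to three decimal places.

|+x⟩ = (|↑⟩ + |↓⟩)/√2, so ⟨+x|ψ⟩ = (2 + i) / (√2·√3).
P = |2 + i|² / 6 = 5/6.

0.833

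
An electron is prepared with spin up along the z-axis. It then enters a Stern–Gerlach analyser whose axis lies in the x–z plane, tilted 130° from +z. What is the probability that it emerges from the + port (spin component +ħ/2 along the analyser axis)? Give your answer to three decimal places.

For spin-½, the probability of finding spin-up along an axis at angle θ to the initial spin direction is cos²(θ/2); spin-down is sin²(θ/2).
θ = 130°, so P = cos²(65°) ≈ 0.179.

0.179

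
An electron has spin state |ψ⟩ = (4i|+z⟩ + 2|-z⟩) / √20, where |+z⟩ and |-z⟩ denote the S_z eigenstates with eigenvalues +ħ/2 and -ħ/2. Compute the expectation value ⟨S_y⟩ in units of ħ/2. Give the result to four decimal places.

⟨σ_y⟩ = 2 Im(a* b)/(|a|²+|b|²) with a = 4i, b = 2.
a* b = -8i, so ⟨σ_y⟩ = -16/20.
⟨S_y⟩ = (ħ/2)·⟨σ_y⟩.

-0.8000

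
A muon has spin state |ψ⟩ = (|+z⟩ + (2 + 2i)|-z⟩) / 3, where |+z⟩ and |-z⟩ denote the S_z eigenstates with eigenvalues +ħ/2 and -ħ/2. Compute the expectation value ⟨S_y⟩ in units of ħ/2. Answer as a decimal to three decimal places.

0.444

⟨σ_y⟩ = 2 Im(a* b)/(|a|²+|b|²) with a = 1, b = (2 + 2i).
a* b = (2 + 2i), so ⟨σ_y⟩ = 4/9.
⟨S_y⟩ = (ħ/2)·⟨σ_y⟩.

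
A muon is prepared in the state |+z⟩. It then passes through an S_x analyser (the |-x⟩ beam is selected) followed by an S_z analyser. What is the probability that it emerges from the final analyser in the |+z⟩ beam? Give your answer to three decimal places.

0.250

First analyser (S_x): from |+z⟩, P(|-x⟩) = 1/2.
After stage 1 the state is |-x⟩; P(|+z⟩) = |⟨+z|-x⟩|² = 1/2.
Joint probability = 1/2 × 1/2 = 0.250.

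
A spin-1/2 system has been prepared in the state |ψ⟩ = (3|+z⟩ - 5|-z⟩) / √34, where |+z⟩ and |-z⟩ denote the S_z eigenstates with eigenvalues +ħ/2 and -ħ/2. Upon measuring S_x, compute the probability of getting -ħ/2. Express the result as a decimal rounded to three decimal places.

|-x⟩ = (|+z⟩ - |-z⟩)/√2, so ⟨-x|ψ⟩ = (8) / (√2·√34).
P = |8|² / 68 = 64/68.

0.941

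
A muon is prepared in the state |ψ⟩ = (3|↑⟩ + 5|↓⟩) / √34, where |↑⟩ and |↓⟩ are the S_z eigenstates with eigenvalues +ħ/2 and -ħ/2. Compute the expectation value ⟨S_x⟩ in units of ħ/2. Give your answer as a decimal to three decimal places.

0.882

⟨σ_x⟩ = 2 Re(a* b)/(|a|²+|b|²) with a = 3, b = 5.
a* b = 15, so ⟨σ_x⟩ = 30/34.
⟨S_x⟩ = (ħ/2)·⟨σ_x⟩.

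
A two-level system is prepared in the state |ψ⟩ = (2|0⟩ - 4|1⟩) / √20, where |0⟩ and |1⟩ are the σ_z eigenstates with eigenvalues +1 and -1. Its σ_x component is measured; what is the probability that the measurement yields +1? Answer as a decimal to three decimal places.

0.100

|+x⟩ = (|0⟩ + |1⟩)/√2, so ⟨+x|ψ⟩ = (-2) / (√2·√20).
P = |-2|² / 40 = 4/40.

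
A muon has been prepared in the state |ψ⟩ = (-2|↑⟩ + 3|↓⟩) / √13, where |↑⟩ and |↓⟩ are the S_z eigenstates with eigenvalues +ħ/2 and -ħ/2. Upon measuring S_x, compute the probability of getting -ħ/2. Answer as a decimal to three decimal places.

0.962

|-x⟩ = (|↑⟩ - |↓⟩)/√2, so ⟨-x|ψ⟩ = (-5) / (√2·√13).
P = |-5|² / 26 = 25/26.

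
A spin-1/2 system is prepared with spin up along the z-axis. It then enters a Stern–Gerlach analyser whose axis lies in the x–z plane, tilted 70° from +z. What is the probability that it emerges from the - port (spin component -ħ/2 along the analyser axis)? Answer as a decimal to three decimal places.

For spin-½, the probability of finding spin-up along an axis at angle θ to the initial spin direction is cos²(θ/2); spin-down is sin²(θ/2).
θ = 70°, so P = sin²(35°) ≈ 0.329.

0.329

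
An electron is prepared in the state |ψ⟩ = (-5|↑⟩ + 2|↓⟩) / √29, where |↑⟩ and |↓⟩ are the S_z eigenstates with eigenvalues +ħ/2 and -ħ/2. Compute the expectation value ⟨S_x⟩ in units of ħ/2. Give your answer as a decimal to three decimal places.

⟨σ_x⟩ = 2 Re(a* b)/(|a|²+|b|²) with a = -5, b = 2.
a* b = -10, so ⟨σ_x⟩ = -20/29.
⟨S_x⟩ = (ħ/2)·⟨σ_x⟩.

-0.690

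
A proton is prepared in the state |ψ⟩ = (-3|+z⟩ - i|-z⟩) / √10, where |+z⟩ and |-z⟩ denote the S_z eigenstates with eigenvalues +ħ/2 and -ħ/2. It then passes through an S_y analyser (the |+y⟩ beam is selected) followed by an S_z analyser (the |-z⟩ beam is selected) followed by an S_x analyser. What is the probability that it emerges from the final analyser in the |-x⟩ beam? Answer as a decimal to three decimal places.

First analyser (S_y): P(|+y⟩) = |⟨+y|ψ⟩|² = 16/20.
After stage 1 the state is |+y⟩; P(|-z⟩) = |⟨-z|+y⟩|² = 1/2.
After stage 2 the state is |-z⟩; P(|-x⟩) = |⟨-x|-z⟩|² = 1/2.
Joint probability = 16/20 × 1/2 × 1/2 = 0.200.

0.200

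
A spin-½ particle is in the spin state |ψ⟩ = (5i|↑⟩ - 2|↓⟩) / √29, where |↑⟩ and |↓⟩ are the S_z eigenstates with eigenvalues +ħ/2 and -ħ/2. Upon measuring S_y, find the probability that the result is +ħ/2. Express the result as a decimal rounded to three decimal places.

|+y⟩ = (|↑⟩ + i|↓⟩)/√2, so ⟨+y|ψ⟩ = (7i) / (√2·√29).
P = |7i|² / 58 = 49/58.

0.845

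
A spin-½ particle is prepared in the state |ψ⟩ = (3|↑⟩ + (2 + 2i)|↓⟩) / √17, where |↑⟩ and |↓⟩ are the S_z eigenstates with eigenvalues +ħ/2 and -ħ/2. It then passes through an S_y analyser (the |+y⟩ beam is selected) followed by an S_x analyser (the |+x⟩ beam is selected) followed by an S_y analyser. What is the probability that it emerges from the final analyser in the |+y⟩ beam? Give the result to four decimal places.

First analyser (S_y): P(|+y⟩) = |⟨+y|ψ⟩|² = 29/34.
After stage 1 the state is |+y⟩; P(|+x⟩) = |⟨+x|+y⟩|² = 1/2.
After stage 2 the state is |+x⟩; P(|+y⟩) = |⟨+y|+x⟩|² = 1/2.
Joint probability = 29/34 × 1/2 × 1/2 = 0.2132.

0.2132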